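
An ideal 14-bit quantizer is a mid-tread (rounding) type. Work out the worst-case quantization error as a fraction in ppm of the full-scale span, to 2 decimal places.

30.52 ppm

Rounding → worst-case error = ½ LSB = V_FS/2^15, so 1e+06/32768 = 30.5176 ppm of full scale.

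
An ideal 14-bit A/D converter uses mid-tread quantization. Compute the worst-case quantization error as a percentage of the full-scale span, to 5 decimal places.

0.00305 %

Rounding → worst-case error = ½ LSB = V_FS/2^15, so 100/32768 = 0.00305176 % of full scale.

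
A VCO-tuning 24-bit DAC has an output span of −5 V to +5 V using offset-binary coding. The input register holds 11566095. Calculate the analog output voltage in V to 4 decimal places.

LSB = 10 V / 2^24 = 0.60 µV.
V_out = (−5) + 11566095 × 5.96046e-07 V = 1.89393 V.

1.8939 V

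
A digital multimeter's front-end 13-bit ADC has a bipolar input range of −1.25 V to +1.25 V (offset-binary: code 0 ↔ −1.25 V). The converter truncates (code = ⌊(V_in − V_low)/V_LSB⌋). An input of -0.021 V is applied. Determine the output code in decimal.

code 4027

LSB = 2.5 V / 8192 = 305.18 µV.
Input sits at 4027.187 steps above V_low.
So the output code is 4027.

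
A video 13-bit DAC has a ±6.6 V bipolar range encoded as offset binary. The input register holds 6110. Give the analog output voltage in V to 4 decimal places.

3.2452 V

LSB = 13.2 V / 2^13 = 1.611 mV.
V_out = (−6.6) + 6110 × 0.00161133 V = 3.24521 V.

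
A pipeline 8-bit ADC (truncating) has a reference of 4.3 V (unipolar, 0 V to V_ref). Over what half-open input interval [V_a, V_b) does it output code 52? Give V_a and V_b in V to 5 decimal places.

[0.87344 V, 0.89023 V)

LSB = 4.3/2^8 = 16.797 mV.
V_a = V_low + 52·LSB = 0.873437 V; V_b = V_low + 53·LSB = 0.890234 V.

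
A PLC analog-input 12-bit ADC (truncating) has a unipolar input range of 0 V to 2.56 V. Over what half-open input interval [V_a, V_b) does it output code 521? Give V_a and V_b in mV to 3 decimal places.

[325.625 mV, 326.250 mV)

LSB = 2.56/2^12 = 0.625 mV.
V_a = V_low + 521·LSB = 0.325625 V; V_b = V_low + 522·LSB = 0.32625 V.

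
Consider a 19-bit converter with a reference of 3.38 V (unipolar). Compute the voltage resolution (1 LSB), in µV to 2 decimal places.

6.45 µV

Full-scale span = 3.38 V.
LSB = 3.38 / 2^19 = 3.38 / 524288 = 6.44684e-06 V = 6.45 µV.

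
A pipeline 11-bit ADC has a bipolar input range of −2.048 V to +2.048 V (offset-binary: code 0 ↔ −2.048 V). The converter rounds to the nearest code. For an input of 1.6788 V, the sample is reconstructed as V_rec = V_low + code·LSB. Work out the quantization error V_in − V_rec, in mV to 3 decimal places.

0.800 mV

One LSB is 4.096 V / 2048 = 2.000 mV.
(V_in − V_low)/LSB = (1.6788 − (−2.048))/0.002 = 1863.4000 → code 1863 (round).
Reconstructed: 1.678 V.
V_in − V_rec = 0.0008 V = 0.800 mV.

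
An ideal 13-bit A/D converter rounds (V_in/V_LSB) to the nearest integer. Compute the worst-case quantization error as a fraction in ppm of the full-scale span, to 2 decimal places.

61.04 ppm

Rounding → worst-case error = ½ LSB = V_FS/2^14, so 1e+06/16384 = 61.0352 ppm of full scale.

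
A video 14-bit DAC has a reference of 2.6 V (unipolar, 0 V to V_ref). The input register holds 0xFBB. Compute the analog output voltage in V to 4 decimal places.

LSB = 2.6 V / 2^14 = 158.69 µV.
Code 0xFBB = 4027 decimal.
V_out = 0 + 4027 × 0.000158691 V = 0.63905 V.

0.6391 V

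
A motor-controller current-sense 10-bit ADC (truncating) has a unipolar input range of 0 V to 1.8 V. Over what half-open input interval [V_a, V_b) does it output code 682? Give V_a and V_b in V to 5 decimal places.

[1.19883 V, 1.20059 V)

LSB = 1.8/2^10 = 1.758 mV.
V_a = V_low + 682·LSB = 1.19883 V; V_b = V_low + 683·LSB = 1.20059 V.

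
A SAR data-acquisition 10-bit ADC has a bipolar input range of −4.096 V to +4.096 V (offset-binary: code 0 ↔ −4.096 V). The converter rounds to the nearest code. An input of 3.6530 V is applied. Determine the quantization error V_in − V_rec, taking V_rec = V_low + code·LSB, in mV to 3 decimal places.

One LSB is 8.192 V / 1024 = 8.000 mV.
Scaled input = 968.6250 LSBs, so code = 969.
Reconstructed: 3.656 V.
Error = 3.6530 − 3.656 = -0.003 V = -3.000 mV.

-3.000 mV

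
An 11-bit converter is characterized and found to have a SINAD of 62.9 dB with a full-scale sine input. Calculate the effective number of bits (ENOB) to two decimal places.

10.16 bits

ENOB = (SINAD − 1.76) / 6.02 = (62.9 − 1.76)/6.02 = 10.156.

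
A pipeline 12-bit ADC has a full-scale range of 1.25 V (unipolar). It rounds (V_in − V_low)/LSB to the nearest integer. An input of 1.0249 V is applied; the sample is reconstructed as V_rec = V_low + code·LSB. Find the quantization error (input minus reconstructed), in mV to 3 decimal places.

LSB = 1.25/2^12 = 305.18 µV.
Scaled input = 3358.3923 LSBs, so code = 3358.
Reconstructed: 1.0247803 V.
V_in − V_rec = 0.000119727 V = 0.120 mV.

0.120 mV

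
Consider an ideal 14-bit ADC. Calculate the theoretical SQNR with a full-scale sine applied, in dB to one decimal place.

86.0 dB

SNR ≈ 6.02·N + 1.76 dB = 6.02·14 + 1.76 = 86.04 dB.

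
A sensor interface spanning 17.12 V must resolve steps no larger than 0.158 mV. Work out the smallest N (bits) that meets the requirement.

17 bits

Number of steps required ≥ 17.12 V / 0.158 mV = 108354.43.
Need 2^N ≥ 108354.43; 2^16 = 65536, 2^17 = 131072.
Minimum N = 17.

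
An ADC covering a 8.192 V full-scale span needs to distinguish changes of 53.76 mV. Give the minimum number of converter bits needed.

8 bits

Number of steps required ≥ 8.192 V / 53.76 mV = 152.38.
Need 2^N ≥ 152.38; 2^7 = 128, 2^8 = 256.
Minimum N = 8.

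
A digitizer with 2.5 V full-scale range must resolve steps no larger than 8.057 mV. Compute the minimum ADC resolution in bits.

9 bits

Number of steps required ≥ 2.5 V / 8.057 mV = 310.29.
Need 2^N ≥ 310.29; 2^8 = 256, 2^9 = 512.
Minimum N = 9.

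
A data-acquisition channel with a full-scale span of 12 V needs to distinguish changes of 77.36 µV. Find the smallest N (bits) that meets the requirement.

Number of steps required ≥ 12 V / 77.36 µV = 155118.92.
Need 2^N ≥ 155118.92; 2^17 = 131072, 2^18 = 262144.
Minimum N = 18.

18 bits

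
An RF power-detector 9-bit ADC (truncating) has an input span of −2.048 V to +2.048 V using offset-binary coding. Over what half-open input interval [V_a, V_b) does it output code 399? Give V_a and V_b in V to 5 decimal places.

LSB = 4.096/2^9 = 8.000 mV.
V_a = V_low + 399·LSB = 1.144 V; V_b = V_low + 400·LSB = 1.152 V.

[1.14400 V, 1.15200 V)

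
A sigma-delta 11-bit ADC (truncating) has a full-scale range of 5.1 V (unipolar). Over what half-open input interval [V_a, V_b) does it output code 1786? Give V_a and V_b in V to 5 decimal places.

[4.44756 V, 4.45005 V)

LSB = 5.1/2^11 = 2.490 mV.
V_a = V_low + 1786·LSB = 4.44756 V; V_b = V_low + 1787·LSB = 4.45005 V.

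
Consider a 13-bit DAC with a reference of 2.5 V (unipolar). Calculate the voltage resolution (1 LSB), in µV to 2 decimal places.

Full-scale span = 2.5 V.
LSB = 2.5 / 2^13 = 2.5 / 8192 = 0.000305176 V = 305.18 µV.

305.18 µV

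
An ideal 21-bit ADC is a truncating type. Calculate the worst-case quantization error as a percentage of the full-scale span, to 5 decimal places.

0.00005 %

Truncating → worst-case error = 1 LSB = V_FS/2^21, so 100/2097152 = 4.76837e-05 % of full scale.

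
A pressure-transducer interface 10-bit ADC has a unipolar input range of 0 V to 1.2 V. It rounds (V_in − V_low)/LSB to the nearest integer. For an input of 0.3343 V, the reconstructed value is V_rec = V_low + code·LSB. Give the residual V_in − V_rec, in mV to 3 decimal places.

One LSB is 1.2 V / 1024 = 1.172 mV.
Scaled input = 285.2693 LSBs, so code = 285.
Reconstructed: 0.33398438 V.
Error = 0.3343 − 0.33398438 = 0.000315625 V = 0.316 mV.

0.316 mV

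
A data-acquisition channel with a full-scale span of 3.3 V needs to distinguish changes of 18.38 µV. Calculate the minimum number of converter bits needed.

18 bits

Number of steps required ≥ 3.3 V / 18.38 µV = 179542.98.
Need 2^N ≥ 179542.98; 2^17 = 131072, 2^18 = 262144.
Minimum N = 18.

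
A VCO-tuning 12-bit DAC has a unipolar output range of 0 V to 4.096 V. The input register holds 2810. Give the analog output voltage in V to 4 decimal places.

2.8100 V

LSB = 4.096 V / 2^12 = 1.000 mV.
V_out = 0 + 2810 × 0.001 V = 2.81 V.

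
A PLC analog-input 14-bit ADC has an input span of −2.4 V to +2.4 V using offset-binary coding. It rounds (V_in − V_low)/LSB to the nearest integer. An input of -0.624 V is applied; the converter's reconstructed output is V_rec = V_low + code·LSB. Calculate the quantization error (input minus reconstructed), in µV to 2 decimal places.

23.44 µV

Step size: 4.8 V ÷ 2^14 = 292.97 µV.
(V_in − V_low)/LSB = (-0.624 − (−2.4))/0.000292969 = 6062.0800 → code 6062 (round).
V_rec = (−2.4) + 6062·0.000292969 = -0.62402344 V.
Error = -0.624 − (−0.62402344) = 2.34375e-05 V = 23.44 µV.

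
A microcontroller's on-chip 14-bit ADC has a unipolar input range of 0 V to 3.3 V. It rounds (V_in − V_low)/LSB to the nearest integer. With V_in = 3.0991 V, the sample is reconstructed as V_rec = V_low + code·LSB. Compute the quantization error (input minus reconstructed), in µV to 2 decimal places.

One LSB is 3.3 V / 16384 = 201.42 µV.
(V_in − V_low)/LSB = (3.0991 − 0)/0.000201416 = 15386.5619 → code 15387 (round).
Reconstructed: 3.0991882 V.
Error = 3.0991 − 3.0991882 = -8.82324e-05 V = -88.23 µV.

-88.23 µV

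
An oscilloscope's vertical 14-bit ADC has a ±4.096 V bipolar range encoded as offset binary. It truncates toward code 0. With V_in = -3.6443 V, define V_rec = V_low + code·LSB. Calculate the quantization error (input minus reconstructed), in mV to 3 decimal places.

0.200 mV

LSB = 8.192/2^14 = 0.500 mV.
(V_in − V_low)/LSB = (-3.6443 − (−4.096))/0.0005 = 903.4000 → code 903 (floor).
Code 903 maps back to (−4.096) + 903×0.0005 V = -3.6445 V.
Difference: 0.0002 V → 0.200 mV.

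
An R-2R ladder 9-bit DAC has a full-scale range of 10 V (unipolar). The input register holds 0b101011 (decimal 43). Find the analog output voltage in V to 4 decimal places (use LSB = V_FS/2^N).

0.8398 V

LSB = 10 V / 2^9 = 19.531 mV.
Code 0b101011 = 43 decimal.
V_out = 0 + 43 × 0.0195312 V = 0.839844 V.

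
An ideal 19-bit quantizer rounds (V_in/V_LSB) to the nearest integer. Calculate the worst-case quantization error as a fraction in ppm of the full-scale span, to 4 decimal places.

Rounding → worst-case error = ½ LSB = V_FS/2^20, so 1e+06/1048576 = 0.953674 ppm of full scale.

0.9537 ppm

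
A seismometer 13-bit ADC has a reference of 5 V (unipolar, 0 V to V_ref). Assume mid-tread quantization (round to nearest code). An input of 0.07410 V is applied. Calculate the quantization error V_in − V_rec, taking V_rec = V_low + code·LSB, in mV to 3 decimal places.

0.247 mV

Step size: 5 V ÷ 2^13 = 0.610 mV.
(0.07410 − 0)/0.000610352 = 121.4054; round gives code 121.
Reconstructed: 0.073852539 V.
Difference: 0.000247461 V → 0.247 mV.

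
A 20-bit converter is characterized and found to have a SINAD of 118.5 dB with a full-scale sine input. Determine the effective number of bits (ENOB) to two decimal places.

ENOB = (SINAD − 1.76) / 6.02 = (118.5 − 1.76)/6.02 = 19.392.

19.39 bits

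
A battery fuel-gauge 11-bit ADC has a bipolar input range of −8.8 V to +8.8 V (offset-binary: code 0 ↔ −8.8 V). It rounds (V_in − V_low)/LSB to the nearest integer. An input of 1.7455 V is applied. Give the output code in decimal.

code 1227

LSB = 17.6 V / 2048 = 8.594 mV.
(V_in − V_low)/LSB = (1.7455 − (−8.8)) / 0.00859375 = 1227.113.
round(1227.113) = 1227.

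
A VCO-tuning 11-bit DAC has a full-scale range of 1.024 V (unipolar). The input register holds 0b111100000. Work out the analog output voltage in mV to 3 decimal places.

LSB = 1.024 V / 2^11 = 0.500 mV.
Code 0b111100000 = 480 decimal.
V_out = 0 + 480 × 0.0005 V = 0.24 V.
= 240.000 mV.

240.000 mV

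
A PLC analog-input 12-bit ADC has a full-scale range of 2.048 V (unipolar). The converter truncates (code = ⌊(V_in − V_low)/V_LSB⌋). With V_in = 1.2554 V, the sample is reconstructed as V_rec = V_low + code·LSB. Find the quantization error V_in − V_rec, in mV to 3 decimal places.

0.400 mV

Step size: 2.048 V ÷ 2^12 = 0.500 mV.
(V_in − V_low)/LSB = (1.2554 − 0)/0.0005 = 2510.8000 → code 2510 (floor).
Reconstructed: 1.255 V.
Difference: 0.0004 V → 0.400 mV.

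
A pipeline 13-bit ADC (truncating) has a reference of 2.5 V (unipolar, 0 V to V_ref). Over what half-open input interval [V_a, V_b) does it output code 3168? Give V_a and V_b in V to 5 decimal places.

[0.96680 V, 0.96710 V)

LSB = 2.5/2^13 = 305.18 µV.
V_a = V_low + 3168·LSB = 0.966797 V; V_b = V_low + 3169·LSB = 0.967102 V.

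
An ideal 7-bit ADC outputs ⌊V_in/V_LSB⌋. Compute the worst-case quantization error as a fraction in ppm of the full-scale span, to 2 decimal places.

Truncating → worst-case error = 1 LSB = V_FS/2^7, so 1e+06/128 = 7812.5 ppm of full scale.

7812.50 ppm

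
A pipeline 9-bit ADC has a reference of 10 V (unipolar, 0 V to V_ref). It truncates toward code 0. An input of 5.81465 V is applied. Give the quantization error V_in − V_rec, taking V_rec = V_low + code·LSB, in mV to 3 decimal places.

13.869 mV

One LSB is 10 V / 512 = 19.531 mV.
Scaled input = 297.7101 LSBs, so code = 297.
V_rec = 0 + 297·0.0195312 = 5.8007812 V.
Difference: 0.0138687 V → 13.869 mV.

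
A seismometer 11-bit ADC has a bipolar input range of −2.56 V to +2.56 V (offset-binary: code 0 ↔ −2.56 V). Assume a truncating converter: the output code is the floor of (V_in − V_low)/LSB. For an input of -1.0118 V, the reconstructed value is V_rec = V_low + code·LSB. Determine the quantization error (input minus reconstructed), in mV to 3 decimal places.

0.700 mV

Step size: 5.12 V ÷ 2^11 = 2.500 mV.
(V_in − V_low)/LSB = (-1.0118 − (−2.56))/0.0025 = 619.2800 → code 619 (floor).
V_rec = (−2.56) + 619·0.0025 = -1.0125 V.
Difference: 0.0007 V → 0.700 mV.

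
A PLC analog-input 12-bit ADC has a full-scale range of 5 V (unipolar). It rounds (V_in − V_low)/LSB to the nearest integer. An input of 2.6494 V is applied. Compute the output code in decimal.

LSB = 5 V / 4096 = 1.221 mV.
(V_in − V_low)/LSB = (2.6494 − 0) / 0.0012207 = 2170.388.
So the output code is 2170.

code 2170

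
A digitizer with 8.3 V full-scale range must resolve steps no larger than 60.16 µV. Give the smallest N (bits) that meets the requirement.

18 bits

Number of steps required ≥ 8.3 V / 60.16 µV = 137965.43.
Need 2^N ≥ 137965.43; 2^17 = 131072, 2^18 = 262144.
Minimum N = 18.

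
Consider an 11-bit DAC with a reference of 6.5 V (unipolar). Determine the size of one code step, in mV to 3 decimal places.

3.174 mV

Full-scale span = 6.5 V.
LSB = 6.5 / 2^11 = 6.5 / 2048 = 0.00317383 V = 3.174 mV.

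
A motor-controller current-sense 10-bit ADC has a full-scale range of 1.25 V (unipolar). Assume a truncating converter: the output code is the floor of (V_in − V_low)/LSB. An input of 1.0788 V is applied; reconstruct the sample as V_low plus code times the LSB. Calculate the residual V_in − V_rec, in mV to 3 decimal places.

LSB = 1.25/2^10 = 1.221 mV.
(V_in − V_low)/LSB = (1.0788 − 0)/0.0012207 = 883.7530 → code 883 (floor).
Reconstructed: 1.0778809 V.
Difference: 0.000919141 V → 0.919 mV.

0.919 mV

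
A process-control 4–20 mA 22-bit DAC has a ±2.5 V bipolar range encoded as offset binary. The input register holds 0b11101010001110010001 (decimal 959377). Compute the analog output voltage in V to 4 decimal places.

-1.3563 V

LSB = 5 V / 2^22 = 1.19 µV.
Code 0b11101010001110010001 = 959377 decimal.
V_out = (−2.5) + 959377 × 1.19209e-06 V = -1.35633 V.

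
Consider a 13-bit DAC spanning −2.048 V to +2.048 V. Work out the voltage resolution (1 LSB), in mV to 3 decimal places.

0.500 mV

Full-scale span = 4.096 V.
LSB = 4.096 / 2^13 = 4.096 / 8192 = 0.0005 V = 0.500 mV.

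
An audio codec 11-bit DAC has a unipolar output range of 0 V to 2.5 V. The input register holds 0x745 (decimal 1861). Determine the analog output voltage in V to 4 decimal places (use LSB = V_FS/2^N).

LSB = 2.5 V / 2^11 = 1.221 mV.
Code 0x745 = 1861 decimal.
V_out = 0 + 1861 × 0.0012207 V = 2.27173 V.

2.2717 V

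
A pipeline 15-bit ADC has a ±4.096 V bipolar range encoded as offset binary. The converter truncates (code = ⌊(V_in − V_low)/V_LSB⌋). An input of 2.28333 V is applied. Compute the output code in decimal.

LSB = 8.192 V / 32768 = 250.00 µV.
Input sits at 25517.320 steps above V_low.
⌊·⌋(25517.320) = 25517.

code 25517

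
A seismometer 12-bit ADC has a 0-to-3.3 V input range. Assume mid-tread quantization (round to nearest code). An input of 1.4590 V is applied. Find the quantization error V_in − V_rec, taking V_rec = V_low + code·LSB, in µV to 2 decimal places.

Step size: 3.3 V ÷ 2^12 = 0.806 mV.
(1.4590 − 0)/0.000805664 = 1810.9285; round gives code 1811.
V_rec = 0 + 1811·0.000805664 = 1.4590576 V.
V_in − V_rec = -5.76172e-05 V = -57.62 µV.

-57.62 µV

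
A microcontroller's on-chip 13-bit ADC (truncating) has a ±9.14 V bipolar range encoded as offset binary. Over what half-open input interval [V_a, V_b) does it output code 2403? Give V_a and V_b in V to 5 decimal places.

[-3.77784 V, -3.77561 V)

LSB = 18.28/2^13 = 2.231 mV.
V_a = V_low + 2403·LSB = -3.77784 V; V_b = V_low + 2404·LSB = -3.77561 V.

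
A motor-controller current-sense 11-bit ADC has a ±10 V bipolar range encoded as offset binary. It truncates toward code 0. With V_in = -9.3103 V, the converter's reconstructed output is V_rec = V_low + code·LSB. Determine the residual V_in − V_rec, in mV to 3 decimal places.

6.106 mV

One LSB is 20 V / 2048 = 9.766 mV.
(V_in − V_low)/LSB = (-9.3103 − (−10))/0.00976562 = 70.6253 → code 70 (floor).
Reconstructed: -9.3164062 V.
Error = -9.3103 − (−9.3164062) = 0.00610625 V = 6.106 mV.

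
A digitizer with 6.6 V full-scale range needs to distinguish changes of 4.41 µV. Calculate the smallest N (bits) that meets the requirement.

Number of steps required ≥ 6.6 V / 4.41 µV = 1496598.64.
Need 2^N ≥ 1496598.64; 2^20 = 1048576, 2^21 = 2097152.
Minimum N = 21.

21 bits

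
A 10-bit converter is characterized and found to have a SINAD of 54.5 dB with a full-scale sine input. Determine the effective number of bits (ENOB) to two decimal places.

ENOB = (SINAD − 1.76) / 6.02 = (54.5 − 1.76)/6.02 = 8.761.

8.76 bits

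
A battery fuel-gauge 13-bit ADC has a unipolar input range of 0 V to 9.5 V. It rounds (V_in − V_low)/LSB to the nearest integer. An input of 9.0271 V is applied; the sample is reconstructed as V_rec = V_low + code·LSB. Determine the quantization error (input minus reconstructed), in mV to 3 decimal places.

0.245 mV

LSB = 9.5/2^13 = 1.160 mV.
(V_in − V_low)/LSB = (9.0271 − 0)/0.00115967 = 7784.2109 → code 7784 (round).
Reconstructed: 9.0268555 V.
V_in − V_rec = 0.000244531 V = 0.245 mV.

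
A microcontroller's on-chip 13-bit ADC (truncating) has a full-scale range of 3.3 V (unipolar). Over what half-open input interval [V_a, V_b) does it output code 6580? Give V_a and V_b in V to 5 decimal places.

[2.65063 V, 2.65104 V)

LSB = 3.3/2^13 = 402.83 µV.
V_a = V_low + 6580·LSB = 2.65063 V; V_b = V_low + 6581·LSB = 2.65104 V.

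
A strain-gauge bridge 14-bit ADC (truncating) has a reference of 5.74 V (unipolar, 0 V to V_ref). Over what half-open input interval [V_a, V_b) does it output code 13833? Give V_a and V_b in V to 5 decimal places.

[4.84628 V, 4.84663 V)

LSB = 5.74/2^14 = 350.34 µV.
V_a = V_low + 13833·LSB = 4.84628 V; V_b = V_low + 13834·LSB = 4.84663 V.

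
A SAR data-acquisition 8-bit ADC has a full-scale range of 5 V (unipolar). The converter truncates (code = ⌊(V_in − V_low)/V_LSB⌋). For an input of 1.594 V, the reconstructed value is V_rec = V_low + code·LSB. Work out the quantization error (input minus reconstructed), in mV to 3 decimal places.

One LSB is 5 V / 256 = 19.531 mV.
(1.594 − 0)/0.0195312 = 81.6128; ⌊·⌋ gives code 81.
Reconstructed: 1.5820312 V.
Error = 1.594 − 1.5820312 = 0.0119688 V = 11.969 mV.

11.969 mV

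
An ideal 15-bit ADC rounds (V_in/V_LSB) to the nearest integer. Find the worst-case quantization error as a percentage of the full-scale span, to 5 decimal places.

Rounding → worst-case error = ½ LSB = V_FS/2^16, so 100/65536 = 0.00152588 % of full scale.

0.00153 %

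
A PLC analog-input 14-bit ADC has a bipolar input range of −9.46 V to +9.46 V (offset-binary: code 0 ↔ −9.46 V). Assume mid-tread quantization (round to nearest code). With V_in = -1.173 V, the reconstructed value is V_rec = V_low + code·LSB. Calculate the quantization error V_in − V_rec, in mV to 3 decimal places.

One LSB is 18.92 V / 16384 = 1.155 mV.
(-1.173 − (−9.46))/0.00115479 = 7176.2266; round gives code 7176.
Reconstructed: -1.1732617 V.
Difference: 0.000261719 V → 0.262 mV.

0.262 mV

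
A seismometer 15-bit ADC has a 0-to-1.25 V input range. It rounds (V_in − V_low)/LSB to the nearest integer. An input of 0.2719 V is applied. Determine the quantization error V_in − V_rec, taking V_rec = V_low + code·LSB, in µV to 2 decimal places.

-11.62 µV

One LSB is 1.25 V / 32768 = 38.15 µV.
(0.2719 − 0)/3.8147e-05 = 7127.6954; round gives code 7128.
Reconstructed: 0.27191162 V.
V_in − V_rec = -1.16211e-05 V = -11.62 µV.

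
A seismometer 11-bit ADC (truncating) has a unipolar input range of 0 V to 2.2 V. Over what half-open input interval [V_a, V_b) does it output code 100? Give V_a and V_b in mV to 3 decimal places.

LSB = 2.2/2^11 = 1.074 mV.
V_a = V_low + 100·LSB = 0.107422 V; V_b = V_low + 101·LSB = 0.108496 V.

[107.422 mV, 108.496 mV)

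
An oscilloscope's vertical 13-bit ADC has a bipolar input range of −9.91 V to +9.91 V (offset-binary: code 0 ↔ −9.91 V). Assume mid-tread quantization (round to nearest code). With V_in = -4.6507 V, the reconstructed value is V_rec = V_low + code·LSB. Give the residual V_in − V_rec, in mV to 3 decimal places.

LSB = 19.82/2^13 = 2.419 mV.
Scaled input = 2173.7732 LSBs, so code = 2174.
V_rec = (−9.91) + 2174·0.00241943 = -4.6501514 V.
Error = -4.6507 − (−4.6501514) = -0.000548633 V = -0.549 mV.

-0.549 mV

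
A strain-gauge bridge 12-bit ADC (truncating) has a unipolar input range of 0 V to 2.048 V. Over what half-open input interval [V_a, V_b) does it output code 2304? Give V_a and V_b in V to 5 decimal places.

LSB = 2.048/2^12 = 0.500 mV.
V_a = V_low + 2304·LSB = 1.152 V; V_b = V_low + 2305·LSB = 1.1525 V.

[1.15200 V, 1.15250 V)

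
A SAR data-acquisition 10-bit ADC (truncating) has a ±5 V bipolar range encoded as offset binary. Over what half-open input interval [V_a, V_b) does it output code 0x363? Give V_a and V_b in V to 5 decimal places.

[3.46680 V, 3.47656 V)

LSB = 10/2^10 = 9.766 mV.
Code 0x363 = 867 decimal.
V_a = V_low + 867·LSB = 3.4668 V; V_b = V_low + 868·LSB = 3.47656 V.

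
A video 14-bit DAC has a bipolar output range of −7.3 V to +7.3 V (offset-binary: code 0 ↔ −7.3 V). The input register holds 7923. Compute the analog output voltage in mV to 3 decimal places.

LSB = 14.6 V / 2^14 = 0.891 mV.
V_out = (−7.3) + 7923 × 0.000891113 V = -0.239709 V.
= -239.709 mV.

-239.709 mV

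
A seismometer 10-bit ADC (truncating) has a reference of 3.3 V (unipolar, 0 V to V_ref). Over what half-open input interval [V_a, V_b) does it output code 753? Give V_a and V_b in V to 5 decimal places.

LSB = 3.3/2^10 = 3.223 mV.
V_a = V_low + 753·LSB = 2.42666 V; V_b = V_low + 754·LSB = 2.42988 V.

[2.42666 V, 2.42988 V)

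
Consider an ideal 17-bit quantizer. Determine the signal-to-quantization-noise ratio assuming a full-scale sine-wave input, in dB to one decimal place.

104.1 dB

SNR ≈ 6.02·N + 1.76 dB = 6.02·17 + 1.76 = 104.10 dB.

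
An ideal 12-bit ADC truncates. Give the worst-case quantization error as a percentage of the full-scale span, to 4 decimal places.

0.0244 %

Truncating → worst-case error = 1 LSB = V_FS/2^12, so 100/4096 = 0.0244141 % of full scale.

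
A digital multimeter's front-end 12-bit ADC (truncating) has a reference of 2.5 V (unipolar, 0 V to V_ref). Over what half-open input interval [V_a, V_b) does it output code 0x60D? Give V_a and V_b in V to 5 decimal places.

[0.94543 V, 0.94604 V)

LSB = 2.5/2^12 = 0.610 mV.
Code 0x60D = 1549 decimal.
V_a = V_low + 1549·LSB = 0.945435 V; V_b = V_low + 1550·LSB = 0.946045 V.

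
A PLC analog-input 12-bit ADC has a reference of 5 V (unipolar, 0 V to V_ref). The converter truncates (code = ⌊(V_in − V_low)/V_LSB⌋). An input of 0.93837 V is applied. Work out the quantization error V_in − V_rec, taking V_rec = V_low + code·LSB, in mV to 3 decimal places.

LSB = 5/2^12 = 1.221 mV.
Scaled input = 768.7127 LSBs, so code = 768.
Code 768 maps back to 0 + 768×0.0012207 V = 0.9375 V.
Difference: 0.00087 V → 0.870 mV.

0.870 mV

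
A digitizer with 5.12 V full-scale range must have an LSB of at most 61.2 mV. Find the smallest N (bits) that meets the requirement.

7 bits

Number of steps required ≥ 5.12 V / 61.2 mV = 83.66.
Need 2^N ≥ 83.66; 2^6 = 64, 2^7 = 128.
Minimum N = 7.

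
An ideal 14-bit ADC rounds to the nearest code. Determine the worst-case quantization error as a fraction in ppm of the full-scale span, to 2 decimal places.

Rounding → worst-case error = ½ LSB = V_FS/2^15, so 1e+06/32768 = 30.5176 ppm of full scale.

30.52 ppm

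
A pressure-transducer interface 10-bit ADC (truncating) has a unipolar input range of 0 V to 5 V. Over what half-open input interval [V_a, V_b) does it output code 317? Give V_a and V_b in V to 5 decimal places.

LSB = 5/2^10 = 4.883 mV.
V_a = V_low + 317·LSB = 1.54785 V; V_b = V_low + 318·LSB = 1.55273 V.

[1.54785 V, 1.55273 V)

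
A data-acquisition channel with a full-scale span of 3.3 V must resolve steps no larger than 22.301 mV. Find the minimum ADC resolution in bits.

8 bits

Number of steps required ≥ 3.3 V / 22.301 mV = 147.98.
Need 2^N ≥ 147.98; 2^7 = 128, 2^8 = 256.
Minimum N = 8.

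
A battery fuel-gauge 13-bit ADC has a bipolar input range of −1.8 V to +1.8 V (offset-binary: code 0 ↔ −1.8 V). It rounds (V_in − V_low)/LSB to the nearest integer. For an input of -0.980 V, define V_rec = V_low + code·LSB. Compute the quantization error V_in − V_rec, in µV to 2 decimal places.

-19.53 µV

One LSB is 3.6 V / 8192 = 439.45 µV.
Scaled input = 1865.9556 LSBs, so code = 1866.
V_rec = (−1.8) + 1866·0.000439453 = -0.97998047 V.
Error = -0.980 − (−0.97998047) = -1.95313e-05 V = -19.53 µV.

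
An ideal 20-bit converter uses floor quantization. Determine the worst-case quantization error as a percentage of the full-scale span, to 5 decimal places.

Truncating → worst-case error = 1 LSB = V_FS/2^20, so 100/1048576 = 9.53674e-05 % of full scale.

0.00010 %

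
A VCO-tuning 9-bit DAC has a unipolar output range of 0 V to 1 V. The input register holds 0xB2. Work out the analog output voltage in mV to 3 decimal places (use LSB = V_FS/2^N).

LSB = 1 V / 2^9 = 1.953 mV.
Code 0xB2 = 178 decimal.
V_out = 0 + 178 × 0.00195312 V = 0.347656 V.
= 347.656 mV.

347.656 mV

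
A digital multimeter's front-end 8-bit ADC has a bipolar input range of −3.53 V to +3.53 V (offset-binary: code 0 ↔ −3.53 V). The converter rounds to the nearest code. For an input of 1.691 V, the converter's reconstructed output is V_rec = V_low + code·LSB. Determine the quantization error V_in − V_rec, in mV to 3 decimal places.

8.734 mV

Step size: 7.06 V ÷ 2^8 = 27.578 mV.
Scaled input = 189.3167 LSBs, so code = 189.
Reconstructed: 1.6822656 V.
Error = 1.691 − 1.6822656 = 0.00873438 V = 8.734 mV.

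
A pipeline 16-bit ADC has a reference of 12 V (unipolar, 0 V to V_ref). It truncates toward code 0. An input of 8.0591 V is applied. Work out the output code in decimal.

LSB = 12 V / 65536 = 183.11 µV.
Input sits at 44013.431 steps above V_low.
⌊·⌋(44013.431) = 44013.

code 44013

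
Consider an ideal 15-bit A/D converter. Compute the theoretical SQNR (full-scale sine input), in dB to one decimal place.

92.1 dB

SNR ≈ 6.02·N + 1.76 dB = 6.02·15 + 1.76 = 92.06 dB.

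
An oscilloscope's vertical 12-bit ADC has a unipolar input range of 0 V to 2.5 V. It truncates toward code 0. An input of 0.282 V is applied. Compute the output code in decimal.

code 462

LSB = 2.5 V / 4096 = 0.610 mV.
Input sits at 462.029 steps above V_low.
So the output code is 462.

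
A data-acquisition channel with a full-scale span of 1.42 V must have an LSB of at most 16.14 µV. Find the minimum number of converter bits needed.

Number of steps required ≥ 1.42 V / 16.14 µV = 87980.17.
Need 2^N ≥ 87980.17; 2^16 = 65536, 2^17 = 131072.
Minimum N = 17.

17 bits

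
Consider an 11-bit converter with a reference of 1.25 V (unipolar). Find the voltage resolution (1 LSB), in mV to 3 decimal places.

0.610 mV

Full-scale span = 1.25 V.
LSB = 1.25 / 2^11 = 1.25 / 2048 = 0.000610352 V = 0.610 mV.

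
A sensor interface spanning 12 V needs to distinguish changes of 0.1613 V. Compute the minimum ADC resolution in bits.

Number of steps required ≥ 12 V / 0.1613 V = 74.40.
Need 2^N ≥ 74.40; 2^6 = 64, 2^7 = 128.
Minimum N = 7.

7 bits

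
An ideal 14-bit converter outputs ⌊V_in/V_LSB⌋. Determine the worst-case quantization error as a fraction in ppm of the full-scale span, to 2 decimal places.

61.04 ppm

Truncating → worst-case error = 1 LSB = V_FS/2^14, so 1e+06/16384 = 61.0352 ppm of full scale.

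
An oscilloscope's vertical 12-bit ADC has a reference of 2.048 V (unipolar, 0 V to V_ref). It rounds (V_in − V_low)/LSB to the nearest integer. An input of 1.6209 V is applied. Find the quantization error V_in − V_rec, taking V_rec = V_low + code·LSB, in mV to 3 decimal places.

Step size: 2.048 V ÷ 2^12 = 0.500 mV.
(V_in − V_low)/LSB = (1.6209 − 0)/0.0005 = 3241.8000 → code 3242 (round).
V_rec = 0 + 3242·0.0005 = 1.621 V.
Difference: -0.0001 V → -0.100 mV.

-0.100 mV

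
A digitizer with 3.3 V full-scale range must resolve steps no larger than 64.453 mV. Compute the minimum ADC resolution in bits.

6 bits

Number of steps required ≥ 3.3 V / 64.453 mV = 51.20.
Need 2^N ≥ 51.20; 2^5 = 32, 2^6 = 64.
Minimum N = 6.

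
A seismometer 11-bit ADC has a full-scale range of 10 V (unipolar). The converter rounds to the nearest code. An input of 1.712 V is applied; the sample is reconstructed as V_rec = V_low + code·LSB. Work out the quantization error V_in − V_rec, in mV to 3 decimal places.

-1.867 mV

Step size: 10 V ÷ 2^11 = 4.883 mV.
Scaled input = 350.6176 LSBs, so code = 351.
Reconstructed: 1.7138672 V.
Error = 1.712 − 1.7138672 = -0.00186719 V = -1.867 mV.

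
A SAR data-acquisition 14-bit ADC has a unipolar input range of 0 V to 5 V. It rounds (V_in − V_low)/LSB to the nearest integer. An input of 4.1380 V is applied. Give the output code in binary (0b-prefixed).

With 16384 levels over 5 V, one step is 305.18 µV.
Input sits at 13559.398 steps above V_low.
round(13559.398) = 13559.
In binary (0b-prefixed): 0b11010011110111.

code 0b11010011110111 (decimal 13559)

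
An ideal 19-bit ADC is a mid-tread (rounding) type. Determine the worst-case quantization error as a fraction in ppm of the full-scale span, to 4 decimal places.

Rounding → worst-case error = ½ LSB = V_FS/2^20, so 1e+06/1048576 = 0.953674 ppm of full scale.

0.9537 ppm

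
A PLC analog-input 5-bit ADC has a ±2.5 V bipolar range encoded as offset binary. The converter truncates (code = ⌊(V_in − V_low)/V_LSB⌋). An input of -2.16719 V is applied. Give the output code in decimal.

LSB = 5 V / 32 = 156.250 mV.
(V_in − V_low)/LSB = (-2.16719 − (−2.5)) / 0.15625 = 2.130.
⌊·⌋(2.130) = 2.

code 2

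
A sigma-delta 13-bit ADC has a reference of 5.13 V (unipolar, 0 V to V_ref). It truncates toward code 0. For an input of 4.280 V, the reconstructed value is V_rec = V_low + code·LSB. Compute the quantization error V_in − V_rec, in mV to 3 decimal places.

LSB = 5.13/2^13 = 0.626 mV.
(V_in − V_low)/LSB = (4.280 − 0)/0.000626221 = 6834.6511 → code 6834 (floor).
V_rec = 0 + 6834·0.000626221 = 4.2795923 V.
Error = 4.280 − 4.2795923 = 0.000407715 V = 0.408 mV.

0.408 mV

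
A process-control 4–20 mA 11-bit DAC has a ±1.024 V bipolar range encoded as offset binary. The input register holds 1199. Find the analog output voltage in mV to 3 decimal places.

175.000 mV

LSB = 2.048 V / 2^11 = 1.000 mV.
V_out = (−1.024) + 1199 × 0.001 V = 0.175 V.
= 175.000 mV.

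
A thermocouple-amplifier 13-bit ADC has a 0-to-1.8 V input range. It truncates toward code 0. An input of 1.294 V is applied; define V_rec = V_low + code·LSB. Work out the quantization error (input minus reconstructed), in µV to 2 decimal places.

One LSB is 1.8 V / 8192 = 219.73 µV.
Scaled input = 5889.1378 LSBs, so code = 5889.
V_rec = 0 + 5889·0.000219727 = 1.2939697 V.
V_in − V_rec = 3.02734e-05 V = 30.27 µV.

30.27 µV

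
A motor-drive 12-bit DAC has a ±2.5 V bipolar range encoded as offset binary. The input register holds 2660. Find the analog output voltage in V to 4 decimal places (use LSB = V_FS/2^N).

LSB = 5 V / 2^12 = 1.221 mV.
V_out = (−2.5) + 2660 × 0.0012207 V = 0.74707 V.

0.7471 V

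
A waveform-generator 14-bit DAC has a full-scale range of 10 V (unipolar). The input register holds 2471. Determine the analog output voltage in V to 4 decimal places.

1.5082 V

LSB = 10 V / 2^14 = 0.610 mV.
V_out = 0 + 2471 × 0.000610352 V = 1.50818 V.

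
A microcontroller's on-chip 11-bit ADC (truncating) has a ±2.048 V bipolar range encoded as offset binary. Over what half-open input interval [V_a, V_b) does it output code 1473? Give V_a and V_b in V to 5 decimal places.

[0.89800 V, 0.90000 V)

LSB = 4.096/2^11 = 2.000 mV.
V_a = V_low + 1473·LSB = 0.898 V; V_b = V_low + 1474·LSB = 0.9 V.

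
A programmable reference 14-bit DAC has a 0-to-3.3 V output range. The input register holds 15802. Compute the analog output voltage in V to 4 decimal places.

LSB = 3.3 V / 2^14 = 201.42 µV.
V_out = 0 + 15802 × 0.000201416 V = 3.18278 V.

3.1828 V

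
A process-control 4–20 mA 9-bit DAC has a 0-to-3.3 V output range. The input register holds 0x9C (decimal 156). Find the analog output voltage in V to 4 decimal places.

1.0055 V

LSB = 3.3 V / 2^9 = 6.445 mV.
Code 0x9C = 156 decimal.
V_out = 0 + 156 × 0.00644531 V = 1.00547 V.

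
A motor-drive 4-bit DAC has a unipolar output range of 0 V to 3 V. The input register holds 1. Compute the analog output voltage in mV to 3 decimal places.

LSB = 3 V / 2^4 = 187.500 mV.
V_out = 0 + 1 × 0.1875 V = 0.1875 V.
= 187.500 mV.

187.500 mV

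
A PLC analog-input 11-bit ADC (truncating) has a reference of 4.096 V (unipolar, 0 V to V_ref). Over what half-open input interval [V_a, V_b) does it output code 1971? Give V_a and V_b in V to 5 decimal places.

[3.94200 V, 3.94400 V)

LSB = 4.096/2^11 = 2.000 mV.
V_a = V_low + 1971·LSB = 3.942 V; V_b = V_low + 1972·LSB = 3.944 V.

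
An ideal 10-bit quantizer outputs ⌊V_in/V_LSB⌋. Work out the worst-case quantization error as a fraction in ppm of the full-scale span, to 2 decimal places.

976.56 ppm

Truncating → worst-case error = 1 LSB = V_FS/2^10, so 1e+06/1024 = 976.562 ppm of full scale.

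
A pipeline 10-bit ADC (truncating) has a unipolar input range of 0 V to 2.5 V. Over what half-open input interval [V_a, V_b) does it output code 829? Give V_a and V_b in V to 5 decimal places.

LSB = 2.5/2^10 = 2.441 mV.
V_a = V_low + 829·LSB = 2.02393 V; V_b = V_low + 830·LSB = 2.02637 V.

[2.02393 V, 2.02637 V)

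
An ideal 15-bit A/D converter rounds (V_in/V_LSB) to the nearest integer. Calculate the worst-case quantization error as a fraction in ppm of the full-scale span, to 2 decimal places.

Rounding → worst-case error = ½ LSB = V_FS/2^16, so 1e+06/65536 = 15.2588 ppm of full scale.

15.26 ppm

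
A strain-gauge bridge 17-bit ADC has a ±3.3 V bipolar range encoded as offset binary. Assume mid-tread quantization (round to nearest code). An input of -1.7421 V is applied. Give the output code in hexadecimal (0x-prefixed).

code 0x78DB (decimal 30939)

LSB = 6.6 V / 131072 = 50.35 µV.
(V_in − V_low)/LSB = (-1.7421 − (−3.3)) / 5.0354e-05 = 30938.950.
round(30938.950) = 30939.
In hexadecimal (0x-prefixed): 0x78DB.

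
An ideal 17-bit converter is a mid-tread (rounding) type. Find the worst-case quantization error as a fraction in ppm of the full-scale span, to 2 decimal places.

Rounding → worst-case error = ½ LSB = V_FS/2^18, so 1e+06/262144 = 3.8147 ppm of full scale.

3.81 ppm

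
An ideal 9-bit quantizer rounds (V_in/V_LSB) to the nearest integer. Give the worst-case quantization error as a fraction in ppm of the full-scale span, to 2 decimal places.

976.56 ppm

Rounding → worst-case error = ½ LSB = V_FS/2^10, so 1e+06/1024 = 976.562 ppm of full scale.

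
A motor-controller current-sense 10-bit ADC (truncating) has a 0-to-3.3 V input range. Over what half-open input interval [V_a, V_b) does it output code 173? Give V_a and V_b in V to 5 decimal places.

LSB = 3.3/2^10 = 3.223 mV.
V_a = V_low + 173·LSB = 0.55752 V; V_b = V_low + 174·LSB = 0.560742 V.

[0.55752 V, 0.56074 V)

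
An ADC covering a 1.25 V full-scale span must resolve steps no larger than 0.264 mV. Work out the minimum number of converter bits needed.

Number of steps required ≥ 1.25 V / 0.264 mV = 4734.85.
Need 2^N ≥ 4734.85; 2^12 = 4096, 2^13 = 8192.
Minimum N = 13.

13 bits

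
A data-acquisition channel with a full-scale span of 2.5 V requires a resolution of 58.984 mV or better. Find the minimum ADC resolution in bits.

Number of steps required ≥ 2.5 V / 58.984 mV = 42.38.
Need 2^N ≥ 42.38; 2^5 = 32, 2^6 = 64.
Minimum N = 6.

6 bits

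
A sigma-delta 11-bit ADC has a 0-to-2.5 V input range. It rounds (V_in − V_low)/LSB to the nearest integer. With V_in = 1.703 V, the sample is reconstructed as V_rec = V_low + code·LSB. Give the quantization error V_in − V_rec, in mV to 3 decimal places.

LSB = 2.5/2^11 = 1.221 mV.
(V_in − V_low)/LSB = (1.703 − 0)/0.0012207 = 1395.0976 → code 1395 (round).
Reconstructed: 1.7028809 V.
Difference: 0.000119141 V → 0.119 mV.

0.119 mV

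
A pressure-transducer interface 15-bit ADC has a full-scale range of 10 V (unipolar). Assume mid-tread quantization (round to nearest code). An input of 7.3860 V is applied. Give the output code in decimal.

code 24202

LSB = 10 V / 32768 = 305.18 µV.
(V_in − V_low)/LSB = (7.3860 − 0) / 0.000305176 = 24202.445.
So the output code is 24202.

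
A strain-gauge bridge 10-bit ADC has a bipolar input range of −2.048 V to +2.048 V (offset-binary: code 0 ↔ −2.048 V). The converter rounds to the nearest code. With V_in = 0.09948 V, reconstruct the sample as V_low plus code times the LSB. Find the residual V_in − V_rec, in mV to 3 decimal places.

Step size: 4.096 V ÷ 2^10 = 4.000 mV.
Scaled input = 536.8700 LSBs, so code = 537.
Reconstructed: 0.1 V.
Difference: -0.00052 V → -0.520 mV.

-0.520 mV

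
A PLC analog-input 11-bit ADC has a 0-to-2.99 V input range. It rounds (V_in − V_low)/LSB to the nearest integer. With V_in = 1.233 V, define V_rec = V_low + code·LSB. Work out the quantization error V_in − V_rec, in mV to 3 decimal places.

Step size: 2.99 V ÷ 2^11 = 1.460 mV.
(1.233 − 0)/0.00145996 = 844.5431; round gives code 845.
Code 845 maps back to 0 + 845×0.00145996 V = 1.233667 V.
Error = 1.233 − 1.233667 = -0.000666992 V = -0.667 mV.

-0.667 mV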